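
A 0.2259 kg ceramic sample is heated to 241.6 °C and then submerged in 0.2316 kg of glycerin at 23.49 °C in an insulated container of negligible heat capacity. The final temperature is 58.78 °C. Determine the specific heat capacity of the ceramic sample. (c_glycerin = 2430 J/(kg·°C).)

c ≈ 481 J/(kg·°C)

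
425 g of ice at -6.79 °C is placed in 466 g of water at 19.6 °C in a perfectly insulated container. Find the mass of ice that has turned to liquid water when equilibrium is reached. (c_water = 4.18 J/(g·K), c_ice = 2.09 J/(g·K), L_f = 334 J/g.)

Cooling the water to 0 °C releases 466·4.18·19.6 = 38178 J.
Warming the ice to 0 °C takes 425·2.09·6.79 = 6031.2 J, leaving 32147 J for melting.
Fully melting the ice requires m_ice L_f = 425·334 = 141950 J.
32147 J < 141950 J, so only part of the ice melts and the system sits at 0 °C.
Mass melted = 32147/334 ≈ 96.25 g.

m_melted ≈ 96.2 g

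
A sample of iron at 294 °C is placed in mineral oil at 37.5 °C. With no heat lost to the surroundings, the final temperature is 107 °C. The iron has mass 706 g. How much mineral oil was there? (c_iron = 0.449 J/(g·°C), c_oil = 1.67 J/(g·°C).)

m ≈ 511 g

|Q_iron| = |Q_oil|:
706×0.449×(294 − 107) = m×1.67×(107 − 37.5)
116.06 m = 59278  ⇒  m ≈ 510.7 g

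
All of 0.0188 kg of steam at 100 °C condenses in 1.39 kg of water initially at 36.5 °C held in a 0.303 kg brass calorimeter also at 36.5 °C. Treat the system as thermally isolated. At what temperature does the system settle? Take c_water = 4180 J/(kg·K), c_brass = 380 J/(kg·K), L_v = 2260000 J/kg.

Heat gained plus heat lost sum to zero:
latent heat released on condensation: 0.0188×2260000 = 42488
  condensed water 100 °C→T: 78.58(T − 100)
  water warms: 1.39×4180×(T − 36.5) = 5810.2(T − 36.5)
  cup: 115.14(T − 36.5)
6003.9 T = 42488 + 7858.4 + 216275 = 266621
T ≈ 44.41 °C, under the boiling point, so the assumption holds.

T_f ≈ 44.4 °C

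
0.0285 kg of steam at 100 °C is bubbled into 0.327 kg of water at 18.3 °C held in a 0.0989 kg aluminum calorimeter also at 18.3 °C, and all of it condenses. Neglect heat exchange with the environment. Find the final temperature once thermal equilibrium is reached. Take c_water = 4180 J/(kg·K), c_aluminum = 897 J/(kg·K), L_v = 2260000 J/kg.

Let T be the final temperature. ΣQ_i = 0:
latent heat released on condensation: 0.0285×2260000 = 64410; condensed water 100 °C→T: 119.13(T − 100); water warms: 0.327×4180×(T − 18.3) = 1366.9(T − 18.3); aluminum cup: 0.0989×897×(T − 18.3) = 88.71(T − 18.3)
1574.7 T = 64410 + 11913 + 26637 = 102960
T ≈ 65.38 °C — below 100 °C, confirming all the steam condensed.

T_f ≈ 65.4 °C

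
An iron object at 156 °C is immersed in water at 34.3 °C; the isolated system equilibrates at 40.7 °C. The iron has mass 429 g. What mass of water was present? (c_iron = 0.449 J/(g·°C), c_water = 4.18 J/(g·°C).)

m ≈ 830 g

Let T be the final temperature. ΣQ_i = 0:
429·0.449·(40.7 − 156) + m·4.18·(40.7 − 34.3) = 0
26.75 m = 22209
m = 22209/26.75 ≈ 830.2 g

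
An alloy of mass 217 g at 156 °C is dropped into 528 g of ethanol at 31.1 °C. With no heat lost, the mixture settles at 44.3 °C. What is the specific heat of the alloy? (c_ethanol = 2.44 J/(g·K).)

c ≈ 0.702 J/(g·K)

Heat gained plus heat lost sum to zero:
217·c·(44.3 − 156) + 528·2.44·(44.3 − 31.1) = 0
-24239 c = -17006
c = -17006/-24239 ≈ 0.7016 J/(g·K)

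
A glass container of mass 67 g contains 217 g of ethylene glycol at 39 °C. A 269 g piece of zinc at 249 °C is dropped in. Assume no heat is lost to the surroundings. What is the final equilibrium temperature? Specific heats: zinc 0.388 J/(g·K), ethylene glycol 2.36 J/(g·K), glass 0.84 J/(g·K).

T_f ≈ 71.6 °C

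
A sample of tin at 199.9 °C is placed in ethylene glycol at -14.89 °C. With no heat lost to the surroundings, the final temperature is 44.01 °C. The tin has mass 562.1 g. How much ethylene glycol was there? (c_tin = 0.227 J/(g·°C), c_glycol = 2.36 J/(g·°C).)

m ≈ 143 g

Heat lost by the tin = heat gained by the glycol:
562.1·0.227·(199.9 − 44.01) = m·2.36·(44.01 − (-14.89))
139 m = 19891  ⇒  m ≈ 143.1 g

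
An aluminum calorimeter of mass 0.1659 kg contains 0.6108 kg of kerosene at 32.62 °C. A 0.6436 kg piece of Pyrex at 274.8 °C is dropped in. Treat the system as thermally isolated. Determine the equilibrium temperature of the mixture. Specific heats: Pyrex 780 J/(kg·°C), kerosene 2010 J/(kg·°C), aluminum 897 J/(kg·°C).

With ΣQ=0 the equilibrium temperature is the m·c-weighted mean:
T_f = (502.01×274.8 + 1227.7×32.62 + 148.81×32.62) / (502.01 + 1227.7 + 148.81)
    = 182854 / 1878.5 ≈ 97.34 °C

T_f ≈ 97.3 °C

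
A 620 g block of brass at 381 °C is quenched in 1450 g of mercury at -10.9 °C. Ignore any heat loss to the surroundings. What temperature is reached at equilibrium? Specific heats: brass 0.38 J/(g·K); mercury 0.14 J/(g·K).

T_f ≈ 199.6 °C

Set heat shed by the hot body equal to heat absorbed by the cold body:
620×0.38×(381 − T) = 1450×0.14×(T − (-10.9))
235.6(381 − T) = 203(T − (-10.9))
438.6 T = 87551  ⇒  T ≈ 199.61 °C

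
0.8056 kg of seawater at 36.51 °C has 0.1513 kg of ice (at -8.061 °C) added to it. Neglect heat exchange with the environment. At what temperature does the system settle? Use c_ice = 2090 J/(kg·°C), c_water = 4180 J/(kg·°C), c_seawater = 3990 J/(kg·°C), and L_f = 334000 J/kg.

T_f ≈ 16.7 °C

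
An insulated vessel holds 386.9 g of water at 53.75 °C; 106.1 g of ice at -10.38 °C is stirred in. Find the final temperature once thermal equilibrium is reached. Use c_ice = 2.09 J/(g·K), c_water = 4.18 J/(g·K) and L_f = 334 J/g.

T_f ≈ 23.9 °C

Energy conservation, ΣQ = 0:
ice -10.38→0 °C: 106.1×2.09×10.38 = 2301.8; latent heat to melt: 106.1×334 = 35437; warm the meltwater: 443.5 T; water cools: 386.9×4.18×(T − 53.75) = 1617.2(T − 53.75)
2060.7 T = 86927 − 37739 = 49188
T ≈ 23.87 °C (positive, so assuming full melt was valid).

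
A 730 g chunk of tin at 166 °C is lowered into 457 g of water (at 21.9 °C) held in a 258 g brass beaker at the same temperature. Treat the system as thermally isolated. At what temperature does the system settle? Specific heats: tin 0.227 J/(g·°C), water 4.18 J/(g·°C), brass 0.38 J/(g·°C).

T_f ≈ 32.9 °C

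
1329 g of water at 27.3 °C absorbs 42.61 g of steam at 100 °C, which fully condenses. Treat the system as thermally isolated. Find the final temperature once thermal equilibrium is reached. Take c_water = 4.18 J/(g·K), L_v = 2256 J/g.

Taking heat into each body as positive, Σ m c ΔT = 0:
condense steam: −42.61×2256 = −96128
  condensed water 100 °C→T: 178.11(T − 100)
  water warms: 1329×4.18×(T − 27.3) = 5555.2(T − 27.3)
5733.3 T = 96128 + 17811 + 151658 = 265597
T ≈ 46.33 °C, under the boiling point, so the assumption holds.

T_f ≈ 46.3 °C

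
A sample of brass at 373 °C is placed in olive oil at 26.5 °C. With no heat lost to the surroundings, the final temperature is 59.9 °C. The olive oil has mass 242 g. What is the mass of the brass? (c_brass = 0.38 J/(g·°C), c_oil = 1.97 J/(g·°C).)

m ≈ 134 g

Setting the total heat transfer to zero:
m·0.38·(59.9 − 373) + 242·1.97·(59.9 − 26.5) = 0
-118.98 m = -15923
m = -15923/-118.98 ≈ 133.8 g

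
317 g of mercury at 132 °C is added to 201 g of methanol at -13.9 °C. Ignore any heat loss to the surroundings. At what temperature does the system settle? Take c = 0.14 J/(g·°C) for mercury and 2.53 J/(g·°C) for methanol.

T_f ≈ -2.2 °C

Let T be the final temperature. ΣQ_i = 0:
317·0.14·(T − 132) + 201·2.53·(T − (-13.9)) = 0
44.38(T − 132) + 508.53(T − (-13.9)) = 0
(44.38 + 508.53) T = 44.38·132 + 508.53·(-13.9)
T = -1210.4 / 552.91 = -2.19 °C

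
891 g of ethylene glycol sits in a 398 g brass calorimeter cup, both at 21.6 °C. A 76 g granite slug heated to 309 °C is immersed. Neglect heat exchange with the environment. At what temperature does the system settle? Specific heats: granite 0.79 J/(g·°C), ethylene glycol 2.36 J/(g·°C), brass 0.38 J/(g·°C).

T_f ≈ 29.1 °C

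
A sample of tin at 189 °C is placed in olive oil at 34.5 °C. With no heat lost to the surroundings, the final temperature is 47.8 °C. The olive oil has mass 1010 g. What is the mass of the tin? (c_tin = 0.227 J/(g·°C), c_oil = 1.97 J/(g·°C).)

Let T be the final temperature. ΣQ_i = 0:
m×0.227×(47.8 − 189) + 1010×1.97×(47.8 − 34.5) = 0
-32.05 m = -26463
m = -26463/-32.05 ≈ 825.6 g

m ≈ 826 g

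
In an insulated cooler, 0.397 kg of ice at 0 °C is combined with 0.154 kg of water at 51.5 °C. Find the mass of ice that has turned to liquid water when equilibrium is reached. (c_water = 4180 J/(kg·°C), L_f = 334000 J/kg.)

m_melted ≈ 0.0993 kg

Water can give up m c ΔT = 0.154×4180×51.5 = 33152 J before reaching 0 °C.
Fully melting the ice requires m_ice L_f = 0.397×334000 = 132598 J.
33152 J < 132598 J, so only part of the ice melts and the system sits at 0 °C.
m_melted×334000 = 33152  ⇒  m_melted ≈ 0.09926 kg.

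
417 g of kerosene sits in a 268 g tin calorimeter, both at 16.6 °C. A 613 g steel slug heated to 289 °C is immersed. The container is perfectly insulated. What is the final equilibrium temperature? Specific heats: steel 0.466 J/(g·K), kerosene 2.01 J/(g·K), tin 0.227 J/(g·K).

Heat gained plus heat lost sum to zero:
613*0.466*(T − 289) + 417*2.01*(T − 16.6) + 268*0.227*(T − 16.6) = 0
285.66(T − 289) + 838.17(T − 16.6) + 60.84(T − 16.6) = 0
1184.7 T = 97479
T = 97479 / 1184.7 = 82.3 °C

T_f ≈ 82.3 °C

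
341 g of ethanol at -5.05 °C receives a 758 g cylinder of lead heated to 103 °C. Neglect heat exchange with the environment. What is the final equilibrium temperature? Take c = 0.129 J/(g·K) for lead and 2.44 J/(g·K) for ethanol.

Setting the total heat transfer to zero:
758·0.129·(T − 103) + 341·2.44·(T − (-5.05)) = 0
97.78(T − 103) + 832.04(T − (-5.05)) = 0
(97.78 + 832.04) T = 97.78·103 + 832.04·(-5.05)
T = 5869.7/929.82 ≈ 6.31 °C

T_f ≈ 6.3 °C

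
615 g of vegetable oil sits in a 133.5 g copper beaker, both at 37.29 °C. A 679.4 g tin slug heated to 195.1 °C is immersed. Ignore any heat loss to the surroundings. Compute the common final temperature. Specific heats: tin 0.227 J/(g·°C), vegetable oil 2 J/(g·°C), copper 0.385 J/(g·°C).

Heat gained plus heat lost sum to zero:
679.4×0.227×(T − 195.1) + 615×2×(T − 37.29) + 133.5×0.385×(T − 37.29) = 0
(154.22 + 1230 + 51.4) T = 154.22×195.1 + 1230×37.29 + 51.4×37.29
T = 77872/1435.6 ≈ 54.24 °C

T_f ≈ 54.2 °C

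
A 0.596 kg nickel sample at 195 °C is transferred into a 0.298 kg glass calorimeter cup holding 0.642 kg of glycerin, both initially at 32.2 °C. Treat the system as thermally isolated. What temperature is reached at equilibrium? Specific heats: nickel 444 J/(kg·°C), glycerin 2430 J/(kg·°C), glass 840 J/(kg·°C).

Net heat exchanged in the isolated system is zero:
0.596×444×(T − 195) + 0.642×2430×(T − 32.2) + 0.298×840×(T − 32.2) = 0
264.62(T − 195) + 1560.1(T − 32.2) + 250.32(T − 32.2) = 0
(264.62 + 1560.1 + 250.32) T = 264.62×195 + 1560.1×32.2 + 250.32×32.2
T = 109896 / 2075 = 53 °C

T_f ≈ 53.0 °C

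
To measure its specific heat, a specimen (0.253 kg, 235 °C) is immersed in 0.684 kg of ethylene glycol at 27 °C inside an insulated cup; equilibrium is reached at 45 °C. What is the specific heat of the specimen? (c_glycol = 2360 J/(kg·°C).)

Energy conservation, ΣQ = 0:
0.253·c·(45 − 235) + 0.684·2360·(45 − 27) = 0
-48.07 c = -29056
c = -29056/-48.07 ≈ 604.5 J/(kg·°C)

c ≈ 604 J/(kg·°C)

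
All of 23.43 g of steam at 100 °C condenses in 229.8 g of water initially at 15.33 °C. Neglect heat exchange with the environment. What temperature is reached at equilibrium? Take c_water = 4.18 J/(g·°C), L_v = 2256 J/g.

T_f ≈ 73.1 °C

Conservation of energy gives ΣQ = 0:
condense steam: −23.43×2256 = −52858
  condensed water 100 °C→T: 97.94(T − 100)
  water warms: 229.8×4.18×(T − 15.33) = 960.56(T − 15.33)
1058.5 T = 52858 + 9793.7 + 14725 = 77377
T ≈ 73.10 °C, under the boiling point, so the assumption holds.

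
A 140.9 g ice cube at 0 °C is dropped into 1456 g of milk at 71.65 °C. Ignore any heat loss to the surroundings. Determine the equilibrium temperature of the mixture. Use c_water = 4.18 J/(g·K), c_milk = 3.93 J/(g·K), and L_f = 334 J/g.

Heat gained plus heat lost sum to zero:
fusion: m_ice L_f = 140.9·334 = 47061; warm the meltwater: 588.96 T; milk cools: 1456·3.93·(T − 71.65) = 5722.1(T − 71.65)
6311 T = 409987 − 47061 = 362926
T ≈ 57.51 °C (positive, so assuming full melt was valid).

T_f ≈ 57.5 °C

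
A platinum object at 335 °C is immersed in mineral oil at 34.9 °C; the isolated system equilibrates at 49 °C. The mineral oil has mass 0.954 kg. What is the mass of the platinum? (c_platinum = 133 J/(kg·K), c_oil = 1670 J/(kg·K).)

Energy conservation, ΣQ = 0:
m×133×(49 − 335) + 0.954×1670×(49 − 34.9) = 0
-38038 m = -22464
m = -22464/-38038 ≈ 0.5906 kg

m ≈ 0.591 kg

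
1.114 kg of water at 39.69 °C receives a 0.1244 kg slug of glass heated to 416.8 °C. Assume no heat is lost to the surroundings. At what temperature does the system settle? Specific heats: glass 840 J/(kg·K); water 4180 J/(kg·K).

T_f ≈ 48.0 °C

Heat lost by the glass equals heat gained by the water:
0.1244×840×(416.8 − T) = 1.114×4180×(T − 39.69)
104.5(416.8 − T) = 4656.5(T − 39.69)
4761 T = 228371  ⇒  T ≈ 47.97 °C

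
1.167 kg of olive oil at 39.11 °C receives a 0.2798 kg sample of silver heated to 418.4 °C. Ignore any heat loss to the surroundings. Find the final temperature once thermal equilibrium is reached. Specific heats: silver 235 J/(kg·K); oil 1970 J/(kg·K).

T_f ≈ 49.7 °C

Setting the total heat transfer to zero:
0.2798*235*(T − 418.4) + 1.167*1970*(T − 39.11) = 0
65.75(T − 418.4) + 2299(T − 39.11) = 0
2364.7 T = 117425
T = 117425 / 2364.7 = 49.7 °C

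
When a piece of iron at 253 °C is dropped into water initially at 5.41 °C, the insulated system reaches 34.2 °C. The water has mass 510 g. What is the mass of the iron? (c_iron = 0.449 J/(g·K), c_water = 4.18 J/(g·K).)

Heat gained plus heat lost sum to zero:
m×0.449×(34.2 − 253) + 510×4.18×(34.2 − 5.41) = 0
-98.24 m = -61375
m = -61375/-98.24 ≈ 624.7 g

m ≈ 625 g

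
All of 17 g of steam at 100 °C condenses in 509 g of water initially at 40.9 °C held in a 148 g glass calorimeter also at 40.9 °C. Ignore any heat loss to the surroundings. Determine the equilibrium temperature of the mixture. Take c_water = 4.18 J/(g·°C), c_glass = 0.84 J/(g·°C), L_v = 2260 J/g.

Sum of m c ΔT and latent-heat terms is zero:
steam→water at 100 °C releases m L_v = 17×2260 = 38420
  condensed water 100 °C→T: 71.06(T − 100)
  original water: 2127.6(T − 40.9)
  cup: 124.32(T − 40.9)
2323 T = 38420 + 7106 + 92104 = 137630
T ≈ 59.25 °C — below 100 °C, confirming all the steam condensed.

T_f ≈ 59.2 °C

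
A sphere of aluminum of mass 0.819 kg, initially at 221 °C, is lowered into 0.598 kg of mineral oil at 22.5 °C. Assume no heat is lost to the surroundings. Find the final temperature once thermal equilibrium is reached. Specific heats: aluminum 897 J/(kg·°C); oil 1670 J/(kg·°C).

T_f ≈ 106.6 °C

Taking heat into each body as positive, Σ m c ΔT = 0:
0.819·897·(T − 221) + 0.598·1670·(T − 22.5) = 0
734.64(T − 221) + 998.66(T − 22.5) = 0
(734.64 + 998.66) T = 734.64·221 + 998.66·22.5
T ≈ 106.63 °C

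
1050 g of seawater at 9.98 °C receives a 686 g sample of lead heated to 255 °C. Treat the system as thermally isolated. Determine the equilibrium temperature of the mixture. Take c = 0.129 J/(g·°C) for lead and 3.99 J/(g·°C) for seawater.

T_f ≈ 15.0 °C

|Q_lead| = |Q_seawater|:
686·0.129·(255 − T) = 1050·3.99·(T − 9.98)
88.49(255 − T) = 4189.5(T − 9.98)
4278 T = 64377  ⇒  T ≈ 15.05 °C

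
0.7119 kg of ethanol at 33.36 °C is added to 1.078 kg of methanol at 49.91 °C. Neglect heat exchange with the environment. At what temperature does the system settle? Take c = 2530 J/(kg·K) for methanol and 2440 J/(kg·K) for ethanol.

T_f ≈ 43.5 °C

Let T be the final temperature. ΣQ_i = 0:
1.078*2530*(T − 49.91) + 0.7119*2440*(T − 33.36) = 0
2727.3(T − 49.91) + 1737(T − 33.36) = 0
(2727.3 + 1737) T = 2727.3*49.91 + 1737*33.36
T ≈ 43.47 °C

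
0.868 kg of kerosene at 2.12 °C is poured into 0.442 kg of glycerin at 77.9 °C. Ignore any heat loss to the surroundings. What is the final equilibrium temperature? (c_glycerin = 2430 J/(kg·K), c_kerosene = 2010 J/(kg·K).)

T_f is the heat-capacity-weighted average of the initial temperatures:
T_f = (1074.1×77.9 + 1744.7×2.12) / (1074.1 + 1744.7)
    = 87368 / 2818.7 ≈ 31.00 °C

T_f ≈ 31.0 °C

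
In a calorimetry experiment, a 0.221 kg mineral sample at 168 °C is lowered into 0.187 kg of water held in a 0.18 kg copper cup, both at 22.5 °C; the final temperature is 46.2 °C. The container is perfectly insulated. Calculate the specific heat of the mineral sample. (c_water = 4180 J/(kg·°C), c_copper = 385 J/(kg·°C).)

c ≈ 749 J/(kg·°C)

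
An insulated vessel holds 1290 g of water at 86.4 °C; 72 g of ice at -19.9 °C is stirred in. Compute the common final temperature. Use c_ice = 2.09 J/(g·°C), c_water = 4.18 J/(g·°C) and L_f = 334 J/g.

Net heat exchanged in the isolated system is zero:
warm ice to 0 °C: 72×2.09×(0 − (-19.9)) = 2994.6
  latent heat to melt: 72×334 = 24048
  warm the meltwater: 300.96 T
  water: 5392.2(T − 86.4)
5693.2 T = 465886 − 27043 = 438844
T ≈ 77.08 °C (positive, so assuming full melt was valid).

T_f ≈ 77.1 °C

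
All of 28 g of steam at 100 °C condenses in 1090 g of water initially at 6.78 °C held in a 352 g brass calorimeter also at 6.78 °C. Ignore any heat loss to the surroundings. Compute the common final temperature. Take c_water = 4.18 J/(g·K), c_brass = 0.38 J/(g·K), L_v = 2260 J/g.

T_f ≈ 22.2 °C

Conservation of energy gives ΣQ = 0:
latent heat released on condensation: 28×2260 = 63280
  condensate cools 100→T: 28×4.18×(T − 100) = 117.04(T − 100)
  water warms: 1090×4.18×(T − 6.78) = 4556.2(T − 6.78)
  brass cup: 352×0.38×(T − 6.78) = 133.76(T − 6.78)
4807 T = 63280 + 11704 + 31798 = 106782
T ≈ 22.21 °C, under the boiling point, so the assumption holds.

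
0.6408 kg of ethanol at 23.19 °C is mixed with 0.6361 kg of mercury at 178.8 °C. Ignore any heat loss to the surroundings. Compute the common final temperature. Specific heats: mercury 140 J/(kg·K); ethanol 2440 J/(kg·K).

T_f ≈ 31.6 °C

Let T be the final temperature. ΣQ_i = 0:
0.6361·140·(T − 178.8) + 0.6408·2440·(T − 23.19) = 0
89.05(T − 178.8) + 1563.6(T − 23.19) = 0
(89.05 + 1563.6) T = 89.05·178.8 + 1563.6·23.19
T ≈ 31.58 °C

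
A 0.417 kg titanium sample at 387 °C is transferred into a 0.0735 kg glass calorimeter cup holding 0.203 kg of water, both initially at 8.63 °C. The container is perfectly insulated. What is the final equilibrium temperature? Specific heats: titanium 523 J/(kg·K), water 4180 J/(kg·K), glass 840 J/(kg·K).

T_f ≈ 81.8 °C

Taking heat into each body as positive, Σ m c ΔT = 0:
0.417·523·(T − 387) + 0.203·4180·(T − 8.63) + 0.0735·840·(T − 8.63) = 0
218.09(T − 387) + 848.54(T − 8.63) + 61.74(T − 8.63) = 0
1128.4 T = 92257
T = 92257 / 1128.4 = 81.8 °C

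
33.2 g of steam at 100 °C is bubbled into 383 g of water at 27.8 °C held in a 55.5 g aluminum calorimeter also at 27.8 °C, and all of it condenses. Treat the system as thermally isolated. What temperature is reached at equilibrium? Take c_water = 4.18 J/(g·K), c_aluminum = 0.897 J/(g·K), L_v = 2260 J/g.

Sum of m c ΔT and latent-heat terms is zero:
condense steam: −33.2×2260 = −75032
  condensate cools 100→T: 33.2×4.18×(T − 100) = 138.78(T − 100)
  water warms: 383×4.18×(T − 27.8) = 1600.9(T − 27.8)
  cup: 49.78(T − 27.8)
1789.5 T = 75032 + 13878 + 45890 = 134800
T ≈ 75.33 °C (< 100 °C, so full condensation is consistent).

T_f ≈ 75.3 °C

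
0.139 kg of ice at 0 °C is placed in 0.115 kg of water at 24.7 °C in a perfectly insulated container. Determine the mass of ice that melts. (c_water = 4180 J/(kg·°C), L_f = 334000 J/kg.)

Heat available from the water dropping to 0 °C: 0.115·4180·24.7 = 11873 J.
Melting all 0.139 kg of ice would need 0.139·334000 = 46426 J.
That's not enough to melt it all — equilibrium is at 0 °C with ice remaining.
m_melted·334000 = 11873  ⇒  m_melted ≈ 0.03555 kg.

m_melted ≈ 0.0355 kg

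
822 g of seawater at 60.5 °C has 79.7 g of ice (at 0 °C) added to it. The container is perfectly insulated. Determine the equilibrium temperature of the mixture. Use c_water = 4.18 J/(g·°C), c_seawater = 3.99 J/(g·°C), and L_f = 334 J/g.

T_f ≈ 47.6 °C

Sum of m c ΔT and latent-heat terms is zero:
fusion: m_ice L_f = 79.7×334 = 26620
  warm the meltwater: 333.15 T
  seawater: 3279.8(T − 60.5)
3612.9 T = 198427 − 26620 = 171807
T ≈ 47.55 °C. Since T > 0 °C, the all-ice-melts assumption holds.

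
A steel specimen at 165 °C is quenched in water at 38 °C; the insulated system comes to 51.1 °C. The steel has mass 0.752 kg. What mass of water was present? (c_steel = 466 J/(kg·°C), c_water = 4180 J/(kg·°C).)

Heat lost by the steel = heat gained by the water:
0.752·466·(165 − 51.1) = m·4180·(51.1 − 38)
54758 m = 39914  ⇒  m ≈ 0.7289 kg

m ≈ 0.729 kg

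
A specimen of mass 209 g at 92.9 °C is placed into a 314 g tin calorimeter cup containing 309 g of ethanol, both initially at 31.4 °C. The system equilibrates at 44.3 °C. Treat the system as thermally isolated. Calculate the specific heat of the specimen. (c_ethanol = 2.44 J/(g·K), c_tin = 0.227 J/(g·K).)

Heat gained plus heat lost sum to zero:
209×c×(44.3 − 92.9) + 309×2.44×(44.3 − 31.4) + 314×0.227×(44.3 − 31.4) = 0
-10157 c = -10646
c = -10646/-10157 ≈ 1.048 J/(g·K)

c ≈ 1.05 J/(g·K)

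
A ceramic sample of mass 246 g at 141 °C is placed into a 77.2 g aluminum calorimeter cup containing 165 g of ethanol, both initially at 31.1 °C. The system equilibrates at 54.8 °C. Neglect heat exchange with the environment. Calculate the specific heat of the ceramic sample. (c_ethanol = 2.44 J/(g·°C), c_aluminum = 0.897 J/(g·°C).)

Taking heat into each body as positive, Σ m c ΔT = 0:
246·c·(54.8 − 141) + 165·2.44·(54.8 − 31.1) + 77.2·0.897·(54.8 − 31.1) = 0
-21205 c = -11183
c = -11183/-21205 ≈ 0.5274 J/(g·°C)

c ≈ 0.527 J/(g·°C)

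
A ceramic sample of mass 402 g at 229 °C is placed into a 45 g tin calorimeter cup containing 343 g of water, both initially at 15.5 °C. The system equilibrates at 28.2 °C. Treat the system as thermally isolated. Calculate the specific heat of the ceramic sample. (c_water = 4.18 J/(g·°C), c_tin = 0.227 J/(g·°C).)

c ≈ 0.227 J/(g·°C)

Net heat exchanged in the isolated system is zero:
402·c·(28.2 − 229) + 343·4.18·(28.2 − 15.5) + 45·0.227·(28.2 − 15.5) = 0
-80722 c = -18338
c = -18338/-80722 ≈ 0.2272 J/(g·°C)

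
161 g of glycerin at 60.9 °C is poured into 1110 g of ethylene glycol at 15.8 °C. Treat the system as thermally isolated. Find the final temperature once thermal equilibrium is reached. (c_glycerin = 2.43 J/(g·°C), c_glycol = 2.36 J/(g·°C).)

Let T be the final temperature. ΣQ_i = 0:
161*2.43*(T − 60.9) + 1110*2.36*(T − 15.8) = 0
(391.23 + 2619.6) T = 391.23*60.9 + 2619.6*15.8
T = 65216/3010.8 ≈ 21.66 °C

T_f ≈ 21.7 °C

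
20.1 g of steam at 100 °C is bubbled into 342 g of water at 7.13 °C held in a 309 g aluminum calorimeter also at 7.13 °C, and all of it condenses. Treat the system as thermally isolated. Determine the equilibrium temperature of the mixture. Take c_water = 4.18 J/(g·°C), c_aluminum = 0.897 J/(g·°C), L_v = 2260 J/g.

Sum of m c ΔT and latent-heat terms is zero:
condense steam: −20.1×2260 = −45426; condensate cools 100→T: 20.1×4.18×(T − 100) = 84.02(T − 100); water warms: 342×4.18×(T − 7.13) = 1429.6(T − 7.13); cup: 277.17(T − 7.13)
1790.8 T = 45426 + 8401.8 + 12169 = 65997
T ≈ 36.85 °C (< 100 °C, so full condensation is consistent).

T_f ≈ 36.9 °C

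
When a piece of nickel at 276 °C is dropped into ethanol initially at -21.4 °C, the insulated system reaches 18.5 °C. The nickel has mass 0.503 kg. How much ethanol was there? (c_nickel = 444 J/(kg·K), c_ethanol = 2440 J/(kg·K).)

m ≈ 0.591 kg

Conservation of energy gives ΣQ = 0:
0.503×444×(18.5 − 276) + m×2440×(18.5 − (-21.4)) = 0
97356 m = 57508
m = 57508/97356 ≈ 0.5907 kg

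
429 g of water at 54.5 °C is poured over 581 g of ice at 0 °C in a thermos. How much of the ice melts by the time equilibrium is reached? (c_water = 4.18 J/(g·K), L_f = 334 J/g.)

m_melted ≈ 293 g

Water can give up m c ΔT = 429·4.18·54.5 = 97730 J before reaching 0 °C.
Melting all 581 g of ice would need 581·334 = 194054 J.
That's not enough to melt it all — equilibrium is at 0 °C with ice remaining.
m_melt = 97730 / L_f = 292.6 g.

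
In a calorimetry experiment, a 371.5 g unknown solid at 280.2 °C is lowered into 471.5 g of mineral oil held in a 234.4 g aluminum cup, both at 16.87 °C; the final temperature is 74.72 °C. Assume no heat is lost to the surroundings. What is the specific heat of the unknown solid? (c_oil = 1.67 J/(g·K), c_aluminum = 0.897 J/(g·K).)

c ≈ 0.756 J/(g·K)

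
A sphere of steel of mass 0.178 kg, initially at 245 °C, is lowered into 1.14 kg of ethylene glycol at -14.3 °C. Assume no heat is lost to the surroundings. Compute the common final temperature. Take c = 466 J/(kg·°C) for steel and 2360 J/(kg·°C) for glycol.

T_f ≈ -6.5 °C

Energy conservation, ΣQ = 0:
0.178·466·(T − 245) + 1.14·2360·(T − (-14.3)) = 0
82.95(T − 245) + 2690.4(T − (-14.3)) = 0
(82.95 + 2690.4) T = 82.95·245 + 2690.4·(-14.3)
T = -18150 / 2773.3 = -6.54 °C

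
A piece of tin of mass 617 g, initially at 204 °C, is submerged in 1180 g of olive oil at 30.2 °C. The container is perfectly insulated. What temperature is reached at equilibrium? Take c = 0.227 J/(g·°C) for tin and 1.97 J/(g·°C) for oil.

T_f ≈ 40.1 °C

Set heat shed by the hot body equal to heat absorbed by the cold body:
617·0.227·(204 − T) = 1180·1.97·(T − 30.2)
140.06(204 − T) = 2324.6(T − 30.2)
2464.7 T = 98775  ⇒  T ≈ 40.08 °C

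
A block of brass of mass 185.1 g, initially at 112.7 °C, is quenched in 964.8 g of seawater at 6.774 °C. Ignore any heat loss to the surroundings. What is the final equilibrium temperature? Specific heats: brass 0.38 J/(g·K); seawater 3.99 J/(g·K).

T_f ≈ 8.7 °C

Net heat exchanged in the isolated system is zero:
185.1*0.38*(T − 112.7) + 964.8*3.99*(T − 6.774) = 0
(70.34 + 3849.6) T = 70.34*112.7 + 3849.6*6.774
T ≈ 8.67 °C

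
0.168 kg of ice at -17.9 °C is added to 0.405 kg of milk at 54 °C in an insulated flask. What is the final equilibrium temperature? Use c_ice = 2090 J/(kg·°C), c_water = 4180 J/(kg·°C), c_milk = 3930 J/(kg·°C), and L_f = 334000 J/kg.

T_f ≈ 10.3 °C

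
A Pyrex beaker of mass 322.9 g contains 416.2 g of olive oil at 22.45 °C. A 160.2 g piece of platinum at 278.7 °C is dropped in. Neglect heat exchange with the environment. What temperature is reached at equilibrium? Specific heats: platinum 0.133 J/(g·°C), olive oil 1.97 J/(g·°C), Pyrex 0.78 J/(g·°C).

T_f is the heat-capacity-weighted average of the initial temperatures:
T_f = (21.31×278.7 + 819.91×22.45 + 251.86×22.45) / (21.31 + 819.91 + 251.86)
    = 30000 / 1093.1 ≈ 27.44 °C

T_f ≈ 27.4 °C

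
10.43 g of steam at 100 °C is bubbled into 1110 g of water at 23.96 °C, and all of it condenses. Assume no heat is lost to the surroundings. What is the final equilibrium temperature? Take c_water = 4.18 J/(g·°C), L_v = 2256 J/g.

T_f ≈ 29.7 °C

Taking heat into each body as positive, Σ m c ΔT = 0:
steam→water at 100 °C releases m L_v = 10.43×2256 = 23530; condensate cools 100→T: 10.43×4.18×(T − 100) = 43.6(T − 100); water warms: 1110×4.18×(T − 23.96) = 4639.8(T − 23.96)
4683.4 T = 23530 + 4359.7 + 111170 = 139059
T ≈ 29.69 °C, under the boiling point, so the assumption holds.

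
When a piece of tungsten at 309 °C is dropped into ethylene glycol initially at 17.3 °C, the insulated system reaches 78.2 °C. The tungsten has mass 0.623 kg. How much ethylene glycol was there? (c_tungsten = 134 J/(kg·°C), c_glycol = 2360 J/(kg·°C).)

m ≈ 0.134 kg

Energy conservation, ΣQ = 0:
0.623×134×(78.2 − 309) + m×2360×(78.2 − 17.3) = 0
143724 m = 19268
m = 19268/143724 ≈ 0.1341 kg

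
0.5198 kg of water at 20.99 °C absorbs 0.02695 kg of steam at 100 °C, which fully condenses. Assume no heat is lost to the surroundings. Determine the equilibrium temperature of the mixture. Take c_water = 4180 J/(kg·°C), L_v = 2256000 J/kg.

T_f ≈ 51.5 °C

Conservation of energy gives ΣQ = 0:
latent heat released on condensation: 0.02695×2256000 = 60799; condensate cools 100→T: 0.02695×4180×(T − 100) = 112.65(T − 100); original water: 2172.8(T − 20.99)
2285.4 T = 60799 + 11265 + 45606 = 117671
T ≈ 51.49 °C (< 100 °C, so full condensation is consistent).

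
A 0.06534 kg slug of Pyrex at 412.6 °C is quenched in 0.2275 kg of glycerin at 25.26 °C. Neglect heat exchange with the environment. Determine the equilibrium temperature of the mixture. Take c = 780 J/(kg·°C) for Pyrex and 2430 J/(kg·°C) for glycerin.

T_f ≈ 58.0 °C

|Q_Pyrex| = |Q_glycerin|:
0.06534×780×(412.6 − T) = 0.2275×2430×(T − 25.26)
50.97(412.6 − T) = 552.83(T − 25.26)
603.79 T = 34993  ⇒  T ≈ 57.95 °C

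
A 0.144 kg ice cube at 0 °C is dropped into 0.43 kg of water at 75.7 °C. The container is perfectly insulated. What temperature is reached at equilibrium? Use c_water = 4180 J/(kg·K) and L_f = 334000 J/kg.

T_f ≈ 36.7 °C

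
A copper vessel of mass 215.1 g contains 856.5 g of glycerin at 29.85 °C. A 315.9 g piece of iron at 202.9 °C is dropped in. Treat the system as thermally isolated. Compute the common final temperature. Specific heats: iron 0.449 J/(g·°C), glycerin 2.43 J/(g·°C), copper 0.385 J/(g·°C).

T_f ≈ 40.5 °C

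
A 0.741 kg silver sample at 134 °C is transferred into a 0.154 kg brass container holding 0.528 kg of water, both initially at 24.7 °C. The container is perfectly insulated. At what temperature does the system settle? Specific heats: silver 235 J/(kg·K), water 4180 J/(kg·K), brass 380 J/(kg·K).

Energy conservation, ΣQ = 0:
0.741*235*(T − 134) + 0.528*4180*(T − 24.7) + 0.154*380*(T − 24.7) = 0
174.13(T − 134) + 2207(T − 24.7) + 58.52(T − 24.7) = 0
2439.7 T = 79293
T = 79293/2439.7 ≈ 32.50 °C

T_f ≈ 32.5 °C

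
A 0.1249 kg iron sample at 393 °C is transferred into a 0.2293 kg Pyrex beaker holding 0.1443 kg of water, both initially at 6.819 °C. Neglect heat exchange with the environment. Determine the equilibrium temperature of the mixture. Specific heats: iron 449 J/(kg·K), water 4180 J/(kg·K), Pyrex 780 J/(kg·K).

T_f ≈ 32.7 °C

Let T be the final temperature. ΣQ_i = 0:
0.1249·449·(T − 393) + 0.1443·4180·(T − 6.819) + 0.2293·780·(T − 6.819) = 0
56.08(T − 393) + 603.17(T − 6.819) + 178.85(T − 6.819) = 0
(56.08 + 603.17 + 178.85) T = 56.08·393 + 603.17·6.819 + 178.85·6.819
T ≈ 32.66 °C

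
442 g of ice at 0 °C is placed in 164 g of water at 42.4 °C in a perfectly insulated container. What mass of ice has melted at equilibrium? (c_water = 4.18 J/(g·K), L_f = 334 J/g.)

Heat available from the water dropping to 0 °C: 164·4.18·42.4 = 29066 J.
To melt every bit of ice: 442·334 = 147628 J.
That's not enough to melt it all — equilibrium is at 0 °C with ice remaining.
Mass melted = 29066/334 ≈ 87.02 g.

m_melted ≈ 87 g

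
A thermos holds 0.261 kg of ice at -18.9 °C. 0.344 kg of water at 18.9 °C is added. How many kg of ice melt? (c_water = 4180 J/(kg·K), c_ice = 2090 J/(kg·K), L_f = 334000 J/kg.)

m_melted ≈ 0.0505 kg

Cooling the water to 0 °C releases 0.344×4180×18.9 = 27177 J.
Of that, 0.261×2090×18.9 = 10310 J goes to bring the ice to 0 °C, leaving 16867 J.
Melting all 0.261 kg of ice would need 0.261×334000 = 87174 J.
That's not enough to melt it all — equilibrium is at 0 °C with ice remaining.
m_melted×334000 = 16867  ⇒  m_melted ≈ 0.0505 kg.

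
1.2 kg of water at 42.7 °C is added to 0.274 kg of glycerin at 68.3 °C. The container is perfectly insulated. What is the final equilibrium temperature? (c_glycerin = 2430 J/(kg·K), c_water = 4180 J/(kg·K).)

Setting the total heat transfer to zero:
0.274×2430×(T − 68.3) + 1.2×4180×(T − 42.7) = 0
665.82(T − 68.3) + 5016(T − 42.7) = 0
(665.82 + 5016) T = 665.82×68.3 + 5016×42.7
T = 259659/5681.8 ≈ 45.70 °C

T_f ≈ 45.7 °C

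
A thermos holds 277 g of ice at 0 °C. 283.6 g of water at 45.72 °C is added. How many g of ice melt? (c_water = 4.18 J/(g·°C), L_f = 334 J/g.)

m_melted ≈ 162 g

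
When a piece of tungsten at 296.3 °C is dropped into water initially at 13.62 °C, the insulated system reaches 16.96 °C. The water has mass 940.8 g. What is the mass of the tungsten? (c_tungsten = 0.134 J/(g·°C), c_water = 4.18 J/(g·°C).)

m ≈ 351 g

Setting the total heat transfer to zero:
m×0.134×(16.96 − 296.3) + 940.8×4.18×(16.96 − 13.62) = 0
-37.43 m = -13135
m = -13135/-37.43 ≈ 350.9 g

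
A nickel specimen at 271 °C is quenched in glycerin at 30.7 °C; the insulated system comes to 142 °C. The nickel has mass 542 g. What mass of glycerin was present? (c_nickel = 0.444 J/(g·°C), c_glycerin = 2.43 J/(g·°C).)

Conservation of energy gives ΣQ = 0:
542·0.444·(142 − 271) + m·2.43·(142 − 30.7) = 0
270.46 m = 31044
m = 31044/270.46 ≈ 114.8 g

m ≈ 115 g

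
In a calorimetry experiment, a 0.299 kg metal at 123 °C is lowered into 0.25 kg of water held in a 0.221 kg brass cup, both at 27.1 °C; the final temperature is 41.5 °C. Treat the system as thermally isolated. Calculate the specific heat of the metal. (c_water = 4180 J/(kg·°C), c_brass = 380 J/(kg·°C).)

c ≈ 667 J/(kg·°C)

Net heat exchanged in the isolated system is zero:
0.299·c·(41.5 − 123) + 0.25·4180·(41.5 − 27.1) + 0.221·380·(41.5 − 27.1) = 0
-24.37 c = -16257
c = -16257/-24.37 ≈ 667.1 J/(kg·°C)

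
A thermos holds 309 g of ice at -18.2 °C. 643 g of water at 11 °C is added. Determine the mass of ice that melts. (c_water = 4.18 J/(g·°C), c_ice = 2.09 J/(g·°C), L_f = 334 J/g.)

m_melted ≈ 53.3 g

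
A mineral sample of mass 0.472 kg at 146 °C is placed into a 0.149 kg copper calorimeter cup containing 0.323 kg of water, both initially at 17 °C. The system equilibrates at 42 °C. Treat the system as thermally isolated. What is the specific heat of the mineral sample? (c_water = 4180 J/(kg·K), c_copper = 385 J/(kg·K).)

c ≈ 717 J/(kg·K)

Let T be the final temperature. ΣQ_i = 0:
0.472·c·(42 − 146) + 0.323·4180·(42 − 17) + 0.149·385·(42 − 17) = 0
-49.09 c = -35188
c = -35188/-49.09 ≈ 716.8 J/(kg·K)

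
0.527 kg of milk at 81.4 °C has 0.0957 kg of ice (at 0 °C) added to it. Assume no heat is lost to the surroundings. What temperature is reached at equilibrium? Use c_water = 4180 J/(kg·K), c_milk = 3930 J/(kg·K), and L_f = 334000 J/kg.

T_f ≈ 55.3 °C

Sum of m c ΔT and latent-heat terms is zero:
fusion: m_ice L_f = 0.0957×334000 = 31964; meltwater 0→T: 0.0957×4180×T = 400.03 T; milk: 2071.1(T − 81.4)
2471.1 T = 168588 − 31964 = 136625
T ≈ 55.29 °C — above 0 °C, consistent with complete melting.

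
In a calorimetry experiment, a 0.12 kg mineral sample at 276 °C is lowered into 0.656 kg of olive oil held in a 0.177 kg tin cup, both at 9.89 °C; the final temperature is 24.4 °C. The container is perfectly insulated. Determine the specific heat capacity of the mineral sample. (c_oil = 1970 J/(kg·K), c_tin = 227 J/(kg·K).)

c ≈ 640 J/(kg·K)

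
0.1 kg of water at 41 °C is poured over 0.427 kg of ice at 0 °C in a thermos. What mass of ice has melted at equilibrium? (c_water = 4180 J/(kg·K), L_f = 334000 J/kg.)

Cooling the water to 0 °C releases 0.1×4180×41 = 17138 J.
To melt every bit of ice: 0.427×334000 = 142618 J.
That's not enough to melt it all — equilibrium is at 0 °C with ice remaining.
Mass melted = 17138/334000 ≈ 0.05131 kg.

m_melted ≈ 0.0513 kg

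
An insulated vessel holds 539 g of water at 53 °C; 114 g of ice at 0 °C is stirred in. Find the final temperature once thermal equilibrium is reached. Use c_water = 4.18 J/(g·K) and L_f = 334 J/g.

Energy conservation, ΣQ = 0:
latent heat to melt: 114×334 = 38076; meltwater 0→T: 114×4.18×T = 476.52 T; water: 2253(T − 53)
2729.5 T = 119410 − 38076 = 81334
T ≈ 29.80 °C — above 0 °C, consistent with complete melting.

T_f ≈ 29.8 °C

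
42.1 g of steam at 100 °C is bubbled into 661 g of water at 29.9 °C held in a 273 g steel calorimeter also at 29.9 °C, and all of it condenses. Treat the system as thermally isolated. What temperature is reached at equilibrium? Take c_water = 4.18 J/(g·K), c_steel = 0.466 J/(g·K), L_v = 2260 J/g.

Net heat exchanged in the isolated system is zero:
condense steam: −42.1×2260 = −95146
  condensate cools 100→T: 42.1×4.18×(T − 100) = 175.98(T − 100)
  original water: 2763(T − 29.9)
  cup: 127.22(T − 29.9)
3066.2 T = 95146 + 17598 + 86417 = 199161
T ≈ 64.95 °C (< 100 °C, so full condensation is consistent).

T_f ≈ 65.0 °C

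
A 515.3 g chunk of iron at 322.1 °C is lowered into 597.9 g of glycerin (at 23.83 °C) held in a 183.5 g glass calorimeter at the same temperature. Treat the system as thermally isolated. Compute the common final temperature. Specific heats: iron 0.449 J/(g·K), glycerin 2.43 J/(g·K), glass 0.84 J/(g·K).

T_f = Σ m_i c_i T_i / Σ m_i c_i:
T_f = (231.37*322.1 + 1452.9*23.83 + 154.14*23.83) / (231.37 + 1452.9 + 154.14)
    = 112820 / 1838.4 ≈ 61.37 °C

T_f ≈ 61.4 °C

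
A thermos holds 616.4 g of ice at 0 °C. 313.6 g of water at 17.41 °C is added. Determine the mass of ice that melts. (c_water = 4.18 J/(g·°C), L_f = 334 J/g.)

Heat available from the water dropping to 0 °C: 313.6·4.18·17.41 = 22822 J.
To melt every bit of ice: 616.4·334 = 205878 J.
Since 22822 < 205878 J, not all the ice melts; equilibrium is at 0 °C.
m_melt = 22822 / L_f = 68.33 g.

m_melted ≈ 68.3 g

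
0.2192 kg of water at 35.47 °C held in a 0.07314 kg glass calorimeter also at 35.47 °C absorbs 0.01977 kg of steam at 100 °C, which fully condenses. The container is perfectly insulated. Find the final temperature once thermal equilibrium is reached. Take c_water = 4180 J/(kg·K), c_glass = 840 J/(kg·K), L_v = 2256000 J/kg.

Net heat exchanged in the isolated system is zero:
condense steam: −0.01977×2256000 = −44601; condensate cools 100→T: 0.01977×4180×(T − 100) = 82.64(T − 100); water warms: 0.2192×4180×(T − 35.47) = 916.26(T − 35.47); cup: 61.44(T − 35.47)
1060.3 T = 44601 + 8263.9 + 34679 = 87544
T ≈ 82.56 °C, under the boiling point, so the assumption holds.

T_f ≈ 82.6 °C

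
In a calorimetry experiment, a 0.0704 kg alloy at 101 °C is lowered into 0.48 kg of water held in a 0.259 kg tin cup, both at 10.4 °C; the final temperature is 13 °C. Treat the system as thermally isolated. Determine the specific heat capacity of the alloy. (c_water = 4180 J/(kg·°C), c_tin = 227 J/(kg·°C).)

Heat gained plus heat lost sum to zero:
0.0704×c×(13 − 101) + 0.48×4180×(13 − 10.4) + 0.259×227×(13 − 10.4) = 0
-6.195 c = -5369.5
c = -5369.5/-6.195 ≈ 866.7 J/(kg·°C)

c ≈ 867 J/(kg·°C)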